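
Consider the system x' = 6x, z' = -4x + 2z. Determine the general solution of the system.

x(t) = c_2e^(6t), z(t) = -c_1e^(2t) - c_2e^(6t)

Coefficient matrix A = [[6, 0], [-4, 2]].
Characteristic polynomial det(A - λI) = λ^2 - 8λ + 12 = 0.
Eigenvalues λ = 2, 6.
For λ=2: (A-λI) row 1 is [4, 0], so an eigenvector is (0, -1).
For λ=6: (A-λI) row 2 is [-4, -4], so an eigenvector is (1, -1).
General solution: c_1e^(2t)(0,-1) + c_2e^(6t)(1,-1).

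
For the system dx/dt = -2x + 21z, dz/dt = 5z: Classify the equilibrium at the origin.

saddle

A = [[-2,21],[0,5]]; det(A-λI) = λ^2 - 3λ - 10.
λ = 5, -2: opposite signs.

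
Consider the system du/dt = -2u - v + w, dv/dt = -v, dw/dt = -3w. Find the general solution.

u(t) = K_1e^(-2t) - K_2e^(-t) + K_3e^(-3t), v(t) = K_2e^(-t), w(t) = -K_3e^(-3t)

Coefficient matrix A = [[-2, -1, 1], [0, -1, 0], [0, 0, -3]].
det(A - λI) = 0 gives eigenvalues λ = -2, -1, -3.
For λ=-2: eigenvector (1,0,0).
For λ=-1: eigenvector (-1,1,0).
For λ=-3: eigenvector (1,0,-1).
General solution: K_1e^(-2t)(1,0,0) + K_2e^(-t)(-1,1,0) + K_3e^(-3t)(1,0,-1).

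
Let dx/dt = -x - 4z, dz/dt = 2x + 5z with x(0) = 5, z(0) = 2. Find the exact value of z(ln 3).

222

A = [[-1,-4],[2,5]]; eigenvalues λ = 1, 3.
Eigenvectors: (2,-1) for λ=1, (-1,1) for λ=3.
From the initial condition, c_1 = 7, c_2 = 9.
z(ln 3) = (7)(3^1)(-1) + (9)(3^3)(1) = 222.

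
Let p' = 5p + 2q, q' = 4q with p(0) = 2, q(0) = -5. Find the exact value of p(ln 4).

-5632

A = [[5,2],[0,4]]; eigenvalues λ = 4, 5.
Eigenvectors: (2,-1) for λ=4, (-1,0) for λ=5.
From the initial condition, c_1 = 5, c_2 = 8.
p(ln 4) = (5)(4^4)(2) + (8)(4^5)(-1) = -5632.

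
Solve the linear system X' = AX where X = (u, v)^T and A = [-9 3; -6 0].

u(t) = -c_1e^(-6t) - c_2e^(-3t), v(t) = -c_1e^(-6t) - 2c_2e^(-3t)

Coefficient matrix A = [[-9, 3], [-6, 0]].
Characteristic polynomial det(A - λI) = λ^2 + 9λ + 18 = 0.
Eigenvalues λ = -6, -3.
For λ=-6: (A-λI) row 1 is [-3, 3], so an eigenvector is (-1, -1).
For λ=-3: (A-λI) row 1 is [-6, 3], so an eigenvector is (-1, -2).
General solution: c_1e^(-6t)(-1,-1) + c_2e^(-3t)(-1,-2).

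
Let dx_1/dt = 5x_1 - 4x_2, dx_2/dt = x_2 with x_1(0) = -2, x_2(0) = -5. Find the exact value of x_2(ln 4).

A = [[5,-4],[0,1]]; eigenvalues λ = 5, 1.
Eigenvectors: (1,0) for λ=5, (-1,-1) for λ=1.
From the initial condition, c_1 = 3, c_2 = 5.
x_2(ln 4) = (3)(4^5)(0) + (5)(4^1)(-1) = -20.

-20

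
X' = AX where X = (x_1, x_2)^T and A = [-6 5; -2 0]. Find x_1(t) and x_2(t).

Coefficient matrix A = [[-6, 5], [-2, 0]].
Characteristic polynomial det(A - λI) = λ^2 + 6λ + 10 = 0.
Eigenvalues λ = -3 ± i (complex conjugate pair).
For λ=-3+i: an eigenvector is (1,1) - i(2,1) = (1 - 2i, 1 - i).
A real fundamental pair from Re and Im of e^((-3+i)t)v: X_1 = e^(-3t)(cos(t)·(1,1) + sin(t)·(2,1)), X_2 = e^(-3t)(sin(t)·(1,1) - cos(t)·(2,1)).
General solution: K_1X_1 + K_2X_2.

x_1(t) = 2K_1e^(-3t)sin(t) + K_1e^(-3t)cos(t) + K_2e^(-3t)sin(t) - 2K_2e^(-3t)cos(t), x_2(t) = K_1e^(-3t)sin(t) + K_1e^(-3t)cos(t) + K_2e^(-3t)sin(t) - K_2e^(-3t)cos(t)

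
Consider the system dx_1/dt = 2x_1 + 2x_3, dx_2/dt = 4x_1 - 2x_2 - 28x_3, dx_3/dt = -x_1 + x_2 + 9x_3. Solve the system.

x_1(t) = 2C_1e^(3t) + C_2e^(2t) - C_3e^(4t), x_2(t) = -4C_1e^(3t) + C_2e^(2t) + 4C_3e^(4t), x_3(t) = C_1e^(3t) - C_3e^(4t)

Coefficient matrix A = [[2, 0, 2], [4, -2, -28], [-1, 1, 9]].
det(A - λI) = 0 gives eigenvalues λ = 3, 2, 4.
For λ=3: eigenvector (2,-4,1).
For λ=2: eigenvector (1,1,0).
For λ=4: eigenvector (-1,4,-1).
General solution: C_1e^(3t)(2,-4,1) + C_2e^(2t)(1,1,0) + C_3e^(4t)(-1,4,-1).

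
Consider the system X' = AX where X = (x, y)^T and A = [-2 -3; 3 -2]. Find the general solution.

x(t) = c_1e^(-2t)sin(3t) - c_2e^(-2t)cos(3t), y(t) = -c_1e^(-2t)cos(3t) - c_2e^(-2t)sin(3t)

Coefficient matrix A = [[-2, -3], [3, -2]].
Characteristic polynomial det(A - λI) = λ^2 + 4λ + 13 = 0.
Eigenvalues λ = -2 ± 3i (complex conjugate pair).
For λ=-2+3i: an eigenvector is (0,-1) - i(1,0) = (0 - i, -1).
A real fundamental pair from Re and Im of e^((-2+3i)t)v: X_1 = e^(-2t)(cos(3t)·(0,-1) + sin(3t)·(1,0)), X_2 = e^(-2t)(sin(3t)·(0,-1) - cos(3t)·(1,0)).
General solution: c_1X_1 + c_2X_2.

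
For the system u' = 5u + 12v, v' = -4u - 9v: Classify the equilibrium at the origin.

A = [[5,12],[-4,-9]]; det(A-λI) = λ^2 + 4λ + 3.
λ = -3, -1: both negative.

stable node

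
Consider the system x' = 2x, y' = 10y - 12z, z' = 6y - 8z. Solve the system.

Coefficient matrix A = [[2, 0, 0], [0, 10, -12], [0, 6, -8]].
det(A - λI) = 0 gives eigenvalues λ = 2, 4, -2.
For λ=2: eigenvector (1,0,0).
For λ=4: eigenvector (0,2,1).
For λ=-2: eigenvector (0,1,1).
General solution: C_1e^(2t)(1,0,0) + C_2e^(4t)(0,2,1) + C_3e^(-2t)(0,1,1).

x(t) = C_1e^(2t), y(t) = 2C_2e^(4t) + C_3e^(-2t), z(t) = C_2e^(4t) + C_3e^(-2t)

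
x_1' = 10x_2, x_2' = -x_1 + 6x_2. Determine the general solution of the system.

Coefficient matrix A = [[0, 10], [-1, 6]].
Characteristic polynomial det(A - λI) = λ^2 - 6λ + 10 = 0.
Eigenvalues λ = 3 ± i (complex conjugate pair).
For λ=3+i: an eigenvector is (-3,-1) - i(-1,0) = (-3 + i, -1).
A real fundamental pair from Re and Im of e^((3+i)t)v: X_1 = e^(3t)(cos(t)·(-3,-1) + sin(t)·(-1,0)), X_2 = e^(3t)(sin(t)·(-3,-1) - cos(t)·(-1,0)).
General solution: K_1X_1 + K_2X_2.

x_1(t) = -K_1e^(3t)sin(t) - 3K_1e^(3t)cos(t) - 3K_2e^(3t)sin(t) + K_2e^(3t)cos(t), x_2(t) = -K_1e^(3t)cos(t) - K_2e^(3t)sin(t)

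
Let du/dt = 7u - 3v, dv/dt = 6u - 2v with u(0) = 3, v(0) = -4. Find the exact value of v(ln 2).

132

A = [[7,-3],[6,-2]]; eigenvalues λ = 1, 4.
Eigenvectors: (1,2) for λ=1, (-1,-1) for λ=4.
From the initial condition, c_1 = -7, c_2 = -10.
v(ln 2) = (-7)(2^1)(2) + (-10)(2^4)(-1) = 132.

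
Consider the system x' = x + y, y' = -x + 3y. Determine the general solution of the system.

x(t) = -C_1e^(2t) - C_2te^(2t) + 2C_2e^(2t), y(t) = -C_1e^(2t) - C_2te^(2t) + C_2e^(2t)

Coefficient matrix A = [[1, 1], [-1, 3]].
Characteristic polynomial det(A - λI) = λ^2 - 4λ + 4 = 0.
Single eigenvalue λ = 2 with algebraic multiplicity 2.
Eigenvector v = (-1,-1); generalized eigenvector w with (A-λI)w=v is (2,1).
General solution: e^(2t)[C_1·v + C_2·(t·v + w)].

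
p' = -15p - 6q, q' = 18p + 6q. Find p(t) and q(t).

Coefficient matrix A = [[-15, -6], [18, 6]].
Characteristic polynomial det(A - λI) = λ^2 + 9λ + 18 = 0.
Eigenvalues λ = -3, -6.
For λ=-3: (A-λI) row 1 is [-12, -6], so an eigenvector is (1, -2).
For λ=-6: (A-λI) row 1 is [-9, -6], so an eigenvector is (-2, 3).
General solution: K_1e^(-3t)(1,-2) + K_2e^(-6t)(-2,3).

p(t) = K_1e^(-3t) - 2K_2e^(-6t), q(t) = -2K_1e^(-3t) + 3K_2e^(-6t)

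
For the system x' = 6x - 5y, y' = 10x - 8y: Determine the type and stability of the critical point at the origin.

A = [[6,-5],[10,-8]]; det(A-λI) = λ^2 + 2λ + 2.
λ = -1 ± i: negative real part.

stable spiral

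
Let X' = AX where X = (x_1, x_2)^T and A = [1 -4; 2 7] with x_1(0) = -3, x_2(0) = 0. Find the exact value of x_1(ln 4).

A = [[1,-4],[2,7]]; eigenvalues λ = 3, 5.
Eigenvectors: (-2,1) for λ=3, (-1,1) for λ=5.
From the initial condition, c_1 = 3, c_2 = -3.
x_1(ln 4) = (3)(4^3)(-2) + (-3)(4^5)(-1) = 2688.

2688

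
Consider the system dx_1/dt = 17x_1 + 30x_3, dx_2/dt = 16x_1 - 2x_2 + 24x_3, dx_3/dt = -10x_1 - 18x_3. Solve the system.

x_1(t) = -2K_1e^(2t) - 3K_3e^(-3t), x_2(t) = -2K_1e^(2t) + K_2e^(-2t), x_3(t) = K_1e^(2t) + 2K_3e^(-3t)

Coefficient matrix A = [[17, 0, 30], [16, -2, 24], [-10, 0, -18]].
det(A - λI) = 0 gives eigenvalues λ = 2, -2, -3.
For λ=2: eigenvector (-2,-2,1).
For λ=-2: eigenvector (0,1,0).
For λ=-3: eigenvector (-3,0,2).
General solution: K_1e^(2t)(-2,-2,1) + K_2e^(-2t)(0,1,0) + K_3e^(-3t)(-3,0,2).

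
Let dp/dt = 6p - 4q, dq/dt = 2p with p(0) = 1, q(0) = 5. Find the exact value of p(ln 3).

A = [[6,-4],[2,0]]; eigenvalues λ = 2, 4.
Eigenvectors: (-1,-1) for λ=2, (-2,-1) for λ=4.
From the initial condition, c_1 = -9, c_2 = 4.
p(ln 3) = (-9)(3^2)(-1) + (4)(3^4)(-2) = -567.

-567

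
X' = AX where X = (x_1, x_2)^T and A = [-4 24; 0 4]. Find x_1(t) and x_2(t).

Coefficient matrix A = [[-4, 24], [0, 4]].
Characteristic polynomial det(A - λI) = λ^2 - 16 = 0.
Eigenvalues λ = 4, -4.
For λ=4: (A-λI) row 1 is [-8, 24], so an eigenvector is (3, 1).
For λ=-4: (A-λI) row 1 is [0, 24], so an eigenvector is (1, 0).
General solution: K_1e^(4t)(3,1) + K_2e^(-4t)(1,0).

x_1(t) = 3K_1e^(4t) + K_2e^(-4t), x_2(t) = K_1e^(4t)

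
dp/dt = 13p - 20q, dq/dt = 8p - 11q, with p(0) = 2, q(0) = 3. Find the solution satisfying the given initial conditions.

Coefficient matrix A = [[13, -20], [8, -11]].
Characteristic polynomial det(A - λI) = λ^2 - 2λ + 17 = 0.
Eigenvalues λ = 1 ± 4i (complex conjugate pair).
For λ=1+4i: an eigenvector is (-1,-1) - i(2,1) = (-1 - 2i, -1 - i).
A real fundamental pair from Re and Im of e^((1+4i)t)v: X_1 = e^(t)(cos(4t)·(-1,-1) + sin(4t)·(2,1)), X_2 = e^(t)(sin(4t)·(-1,-1) - cos(4t)·(2,1)).
General solution: c_1X_1 + c_2X_2.
Applying p(0)=2, q(0)=3 gives c_1=-4, c_2=1.

p(t) = -9e^(t)sin(4t) + 2e^(t)cos(4t), q(t) = -5e^(t)sin(4t) + 3e^(t)cos(4t)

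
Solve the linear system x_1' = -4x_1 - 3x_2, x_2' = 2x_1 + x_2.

Coefficient matrix A = [[-4, -3], [2, 1]].
Characteristic polynomial det(A - λI) = λ^2 + 3λ + 2 = 0.
Eigenvalues λ = -2, -1.
For λ=-2: (A-λI) row 1 is [-2, -3], so an eigenvector is (-3, 2).
For λ=-1: (A-λI) row 1 is [-3, -3], so an eigenvector is (1, -1).
General solution: c_1e^(-2t)(-3,2) + c_2e^(-t)(1,-1).

x_1(t) = -3c_1e^(-2t) + c_2e^(-t), x_2(t) = 2c_1e^(-2t) - c_2e^(-t)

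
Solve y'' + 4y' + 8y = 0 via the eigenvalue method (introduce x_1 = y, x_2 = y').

y(t) = c_1e^(-2t)cos(2t) + c_2e^(-2t)sin(2t)

Let x_1 = y, x_2 = y'. Then x_1' = x_2 and x_2' = -8x_1 - 4x_2.
A = [[0,1],[-8,-4]]; det(A-λI) = λ^2 + 4λ + 8.
Eigenvalues λ = -2 ± 2i.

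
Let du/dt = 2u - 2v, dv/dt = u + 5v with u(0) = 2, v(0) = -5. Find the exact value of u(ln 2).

80

A = [[2,-2],[1,5]]; eigenvalues λ = 3, 4.
Eigenvectors: (2,-1) for λ=3, (1,-1) for λ=4.
From the initial condition, c_1 = -3, c_2 = 8.
u(ln 2) = (-3)(2^3)(2) + (8)(2^4)(1) = 80.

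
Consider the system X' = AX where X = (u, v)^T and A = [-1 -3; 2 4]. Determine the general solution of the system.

u(t) = -K_1e^(2t) - 3K_2e^(t), v(t) = K_1e^(2t) + 2K_2e^(t)

Coefficient matrix A = [[-1, -3], [2, 4]].
Characteristic polynomial det(A - λI) = λ^2 - 3λ + 2 = 0.
Eigenvalues λ = 2, 1.
For λ=2: (A-λI) row 1 is [-3, -3], so an eigenvector is (-1, 1).
For λ=1: (A-λI) row 1 is [-2, -3], so an eigenvector is (-3, 2).
General solution: K_1e^(2t)(-1,1) + K_2e^(t)(-3,2).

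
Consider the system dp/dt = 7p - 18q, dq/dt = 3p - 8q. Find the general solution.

p(t) = 2c_1e^(-2t) - 3c_2e^(t), q(t) = c_1e^(-2t) - c_2e^(t)

Coefficient matrix A = [[7, -18], [3, -8]].
Characteristic polynomial det(A - λI) = λ^2 + λ - 2 = 0.
Eigenvalues λ = -2, 1.
For λ=-2: (A-λI) row 1 is [9, -18], so an eigenvector is (2, 1).
For λ=1: (A-λI) row 1 is [6, -18], so an eigenvector is (-3, -1).
General solution: c_1e^(-2t)(2,1) + c_2e^(t)(-3,-1).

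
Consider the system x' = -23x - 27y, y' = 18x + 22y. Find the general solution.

Coefficient matrix A = [[-23, -27], [18, 22]].
Characteristic polynomial det(A - λI) = λ^2 + λ - 20 = 0.
Eigenvalues λ = 4, -5.
For λ=4: (A-λI) row 1 is [-27, -27], so an eigenvector is (1, -1).
For λ=-5: (A-λI) row 1 is [-18, -27], so an eigenvector is (3, -2).
General solution: K_1e^(4t)(1,-1) + K_2e^(-5t)(3,-2).

x(t) = K_1e^(4t) + 3K_2e^(-5t), y(t) = -K_1e^(4t) - 2K_2e^(-5t)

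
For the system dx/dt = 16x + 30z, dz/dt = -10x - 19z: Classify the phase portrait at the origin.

saddle

A = [[16,30],[-10,-19]]; det(A-λI) = λ^2 + 3λ - 4.
λ = -4, 1: opposite signs.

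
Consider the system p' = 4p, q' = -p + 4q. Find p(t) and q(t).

Coefficient matrix A = [[4, 0], [-1, 4]].
Characteristic polynomial det(A - λI) = λ^2 - 8λ + 16 = 0.
Single eigenvalue λ = 4 with algebraic multiplicity 2.
Eigenvector v = (0,-1); generalized eigenvector w with (A-λI)w=v is (1,0).
General solution: e^(4t)[C_1·v + C_2·(t·v + w)].

p(t) = C_2e^(4t), q(t) = -C_1e^(4t) - C_2te^(4t)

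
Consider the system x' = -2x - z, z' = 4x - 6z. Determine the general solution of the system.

Coefficient matrix A = [[-2, -1], [4, -6]].
Characteristic polynomial det(A - λI) = λ^2 + 8λ + 16 = 0.
Single eigenvalue λ = -4 with algebraic multiplicity 2.
Eigenvector v = (-1,-2); generalized eigenvector w with (A-λI)w=v is (0,1).
General solution: e^(-4t)[c_1·v + c_2·(t·v + w)].

x(t) = -c_1e^(-4t) - c_2te^(-4t), z(t) = -2c_1e^(-4t) - 2c_2te^(-4t) + c_2e^(-4t)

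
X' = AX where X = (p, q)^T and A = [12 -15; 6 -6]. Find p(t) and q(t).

Coefficient matrix A = [[12, -15], [6, -6]].
Characteristic polynomial det(A - λI) = λ^2 - 6λ + 18 = 0.
Eigenvalues λ = 3 ± 3i (complex conjugate pair).
For λ=3+3i: an eigenvector is (2,1) - i(1,1) = (2 - i, 1 - i).
A real fundamental pair from Re and Im of e^((3+3i)t)v: X_1 = e^(3t)(cos(3t)·(2,1) + sin(3t)·(1,1)), X_2 = e^(3t)(sin(3t)·(2,1) - cos(3t)·(1,1)).
General solution: C_1X_1 + C_2X_2.

p(t) = C_1e^(3t)sin(3t) + 2C_1e^(3t)cos(3t) + 2C_2e^(3t)sin(3t) - C_2e^(3t)cos(3t), q(t) = C_1e^(3t)sin(3t) + C_1e^(3t)cos(3t) + C_2e^(3t)sin(3t) - C_2e^(3t)cos(3t)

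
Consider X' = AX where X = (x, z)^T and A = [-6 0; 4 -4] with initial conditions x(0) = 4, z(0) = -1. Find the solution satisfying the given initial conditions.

x(t) = 4e^(-6t), z(t) = 7e^(-4t) - 8e^(-6t)

Coefficient matrix A = [[-6, 0], [4, -4]].
Characteristic polynomial det(A - λI) = λ^2 + 10λ + 24 = 0.
Eigenvalues λ = -6, -4.
For λ=-6: (A-λI) row 2 is [4, 2], so an eigenvector is (1, -2).
For λ=-4: (A-λI) row 1 is [-2, 0], so an eigenvector is (0, -1).
General solution: c_1e^(-6t)(1,-2) + c_2e^(-4t)(0,-1).
Applying x(0)=4, z(0)=-1 gives c_1=4, c_2=-7.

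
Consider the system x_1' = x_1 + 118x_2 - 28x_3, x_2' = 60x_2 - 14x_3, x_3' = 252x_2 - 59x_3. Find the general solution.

Coefficient matrix A = [[1, 118, -28], [0, 60, -14], [0, 252, -59]].
det(A - λI) = 0 gives eigenvalues λ = 1, 4, -3.
For λ=1: eigenvector (1,0,0).
For λ=4: eigenvector (2,1,4).
For λ=-3: eigenvector (4,2,9).
General solution: C_1e^(t)(1,0,0) + C_2e^(4t)(2,1,4) + C_3e^(-3t)(4,2,9).

x_1(t) = C_1e^(t) + 2C_2e^(4t) + 4C_3e^(-3t), x_2(t) = C_2e^(4t) + 2C_3e^(-3t), x_3(t) = 4C_2e^(4t) + 9C_3e^(-3t)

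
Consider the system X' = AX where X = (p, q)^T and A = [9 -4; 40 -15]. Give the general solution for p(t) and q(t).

Coefficient matrix A = [[9, -4], [40, -15]].
Characteristic polynomial det(A - λI) = λ^2 + 6λ + 25 = 0.
Eigenvalues λ = -3 ± 4i (complex conjugate pair).
For λ=-3+4i: an eigenvector is (0,1) - i(-1,-3) = (0 + i, 1 + 3i).
A real fundamental pair from Re and Im of e^((-3+4i)t)v: X_1 = e^(-3t)(cos(4t)·(0,1) + sin(4t)·(-1,-3)), X_2 = e^(-3t)(sin(4t)·(0,1) - cos(4t)·(-1,-3)).
General solution: K_1X_1 + K_2X_2.

p(t) = -K_1e^(-3t)sin(4t) + K_2e^(-3t)cos(4t), q(t) = -3K_1e^(-3t)sin(4t) + K_1e^(-3t)cos(4t) + K_2e^(-3t)sin(4t) + 3K_2e^(-3t)cos(4t)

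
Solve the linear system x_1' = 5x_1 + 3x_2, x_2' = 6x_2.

x_1(t) = -C_1e^(5t) + 3C_2e^(6t), x_2(t) = C_2e^(6t)

Coefficient matrix A = [[5, 3], [0, 6]].
Characteristic polynomial det(A - λI) = λ^2 - 11λ + 30 = 0.
Eigenvalues λ = 5, 6.
For λ=5: (A-λI) row 1 is [0, 3], so an eigenvector is (-1, 0).
For λ=6: (A-λI) row 1 is [-1, 3], so an eigenvector is (3, 1).
General solution: C_1e^(5t)(-1,0) + C_2e^(6t)(3,1).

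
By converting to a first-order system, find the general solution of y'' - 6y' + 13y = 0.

y(t) = K_1e^(3t)cos(2t) + K_2e^(3t)sin(2t)

Let x_1 = y, x_2 = y'. Then x_1' = x_2 and x_2' = -13x_1 + 6x_2.
A = [[0,1],[-13,6]]; det(A-λI) = λ^2 - 6λ + 13.
Eigenvalues λ = 3 ± 2i.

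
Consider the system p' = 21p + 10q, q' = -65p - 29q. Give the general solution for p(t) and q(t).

Coefficient matrix A = [[21, 10], [-65, -29]].
Characteristic polynomial det(A - λI) = λ^2 + 8λ + 41 = 0.
Eigenvalues λ = -4 ± 5i (complex conjugate pair).
For λ=-4+5i: an eigenvector is (1,-3) - i(-1,2) = (1 + i, -3 - 2i).
A real fundamental pair from Re and Im of e^((-4+5i)t)v: X_1 = e^(-4t)(cos(5t)·(1,-3) + sin(5t)·(-1,2)), X_2 = e^(-4t)(sin(5t)·(1,-3) - cos(5t)·(-1,2)).
General solution: c_1X_1 + c_2X_2.

p(t) = -c_1e^(-4t)sin(5t) + c_1e^(-4t)cos(5t) + c_2e^(-4t)sin(5t) + c_2e^(-4t)cos(5t), q(t) = 2c_1e^(-4t)sin(5t) - 3c_1e^(-4t)cos(5t) - 3c_2e^(-4t)sin(5t) - 2c_2e^(-4t)cos(5t)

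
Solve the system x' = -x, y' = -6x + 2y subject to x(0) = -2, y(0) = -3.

x(t) = -2e^(-t), y(t) = e^(2t) - 4e^(-t)

Coefficient matrix A = [[-1, 0], [-6, 2]].
Characteristic polynomial det(A - λI) = λ^2 - λ - 2 = 0.
Eigenvalues λ = 2, -1.
For λ=2: (A-λI) row 1 is [-3, 0], so an eigenvector is (0, 1).
For λ=-1: (A-λI) row 2 is [-6, 3], so an eigenvector is (-1, -2).
General solution: K_1e^(2t)(0,1) + K_2e^(-t)(-1,-2).
Applying x(0)=-2, y(0)=-3 gives K_1=1, K_2=2.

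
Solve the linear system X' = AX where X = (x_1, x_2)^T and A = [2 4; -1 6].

Coefficient matrix A = [[2, 4], [-1, 6]].
Characteristic polynomial det(A - λI) = λ^2 - 8λ + 16 = 0.
Single eigenvalue λ = 4 with algebraic multiplicity 2.
Eigenvector v = (-2,-1); generalized eigenvector w with (A-λI)w=v is (-3,-2).
General solution: e^(4t)[c_1·v + c_2·(t·v + w)].

x_1(t) = -2c_1e^(4t) - 2c_2te^(4t) - 3c_2e^(4t), x_2(t) = -c_1e^(4t) - c_2te^(4t) - 2c_2e^(4t)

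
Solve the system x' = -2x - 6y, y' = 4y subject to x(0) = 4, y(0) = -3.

Coefficient matrix A = [[-2, -6], [0, 4]].
Characteristic polynomial det(A - λI) = λ^2 - 2λ - 8 = 0.
Eigenvalues λ = -2, 4.
For λ=-2: (A-λI) row 1 is [0, -6], so an eigenvector is (1, 0).
For λ=4: (A-λI) row 1 is [-6, -6], so an eigenvector is (-1, 1).
General solution: C_1e^(-2t)(1,0) + C_2e^(4t)(-1,1).
Applying x(0)=4, y(0)=-3 gives C_1=1, C_2=-3.

x(t) = 3e^(4t) + e^(-2t), y(t) = -3e^(4t)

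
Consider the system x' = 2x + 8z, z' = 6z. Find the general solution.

Coefficient matrix A = [[2, 8], [0, 6]].
Characteristic polynomial det(A - λI) = λ^2 - 8λ + 12 = 0.
Eigenvalues λ = 6, 2.
For λ=6: (A-λI) row 1 is [-4, 8], so an eigenvector is (-2, -1).
For λ=2: (A-λI) row 1 is [0, 8], so an eigenvector is (-1, 0).
General solution: c_1e^(6t)(-2,-1) + c_2e^(2t)(-1,0).

x(t) = -2c_1e^(6t) - c_2e^(2t), z(t) = -c_1e^(6t)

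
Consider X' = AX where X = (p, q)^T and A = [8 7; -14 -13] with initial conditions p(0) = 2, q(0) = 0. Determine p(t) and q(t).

p(t) = 4e^(t) - 2e^(-6t), q(t) = -4e^(t) + 4e^(-6t)

Coefficient matrix A = [[8, 7], [-14, -13]].
Characteristic polynomial det(A - λI) = λ^2 + 5λ - 6 = 0.
Eigenvalues λ = -6, 1.
For λ=-6: (A-λI) row 1 is [14, 7], so an eigenvector is (1, -2).
For λ=1: (A-λI) row 1 is [7, 7], so an eigenvector is (-1, 1).
General solution: c_1e^(-6t)(1,-2) + c_2e^(t)(-1,1).
Applying p(0)=2, q(0)=0 gives c_1=-2, c_2=-4.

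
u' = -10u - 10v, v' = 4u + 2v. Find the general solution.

Coefficient matrix A = [[-10, -10], [4, 2]].
Characteristic polynomial det(A - λI) = λ^2 + 8λ + 20 = 0.
Eigenvalues λ = -4 ± 2i (complex conjugate pair).
For λ=-4+2i: an eigenvector is (-2,1) - i(1,-1) = (-2 - i, 1 + i).
A real fundamental pair from Re and Im of e^((-4+2i)t)v: X_1 = e^(-4t)(cos(2t)·(-2,1) + sin(2t)·(1,-1)), X_2 = e^(-4t)(sin(2t)·(-2,1) - cos(2t)·(1,-1)).
General solution: K_1X_1 + K_2X_2.

u(t) = K_1e^(-4t)sin(2t) - 2K_1e^(-4t)cos(2t) - 2K_2e^(-4t)sin(2t) - K_2e^(-4t)cos(2t), v(t) = -K_1e^(-4t)sin(2t) + K_1e^(-4t)cos(2t) + K_2e^(-4t)sin(2t) + K_2e^(-4t)cos(2t)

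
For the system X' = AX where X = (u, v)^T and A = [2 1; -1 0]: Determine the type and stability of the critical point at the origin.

unstable improper node

A = [[2,1],[-1,0]]; det(A-λI) = λ^2 - 2λ + 1.
repeated λ = 1 with a single eigenvector.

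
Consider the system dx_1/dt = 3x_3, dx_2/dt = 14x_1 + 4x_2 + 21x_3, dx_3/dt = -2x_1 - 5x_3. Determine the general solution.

Coefficient matrix A = [[0, 0, 3], [14, 4, 21], [-2, 0, -5]].
det(A - λI) = 0 gives eigenvalues λ = -3, 4, -2.
For λ=-3: eigenvector (-1,-1,1).
For λ=4: eigenvector (0,1,0).
For λ=-2: eigenvector (3,0,-2).
General solution: K_1e^(-3t)(-1,-1,1) + K_2e^(4t)(0,1,0) + K_3e^(-2t)(3,0,-2).

x_1(t) = -K_1e^(-3t) + 3K_3e^(-2t), x_2(t) = -K_1e^(-3t) + K_2e^(4t), x_3(t) = K_1e^(-3t) - 2K_3e^(-2t)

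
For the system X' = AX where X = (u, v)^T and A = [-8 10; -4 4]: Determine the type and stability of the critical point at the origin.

A = [[-8,10],[-4,4]]; det(A-λI) = λ^2 + 4λ + 8.
λ = -2 ± 2i: negative real part.

stable spiral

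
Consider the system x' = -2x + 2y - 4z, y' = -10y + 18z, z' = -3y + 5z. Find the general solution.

Coefficient matrix A = [[-2, 2, -4], [0, -10, 18], [0, -3, 5]].
det(A - λI) = 0 gives eigenvalues λ = -2, -4, -1.
For λ=-2: eigenvector (1,0,0).
For λ=-4: eigenvector (-1,3,1).
For λ=-1: eigenvector (0,2,1).
General solution: K_1e^(-2t)(1,0,0) + K_2e^(-4t)(-1,3,1) + K_3e^(-t)(0,2,1).

x(t) = K_1e^(-2t) - K_2e^(-4t), y(t) = 3K_2e^(-4t) + 2K_3e^(-t), z(t) = K_2e^(-4t) + K_3e^(-t)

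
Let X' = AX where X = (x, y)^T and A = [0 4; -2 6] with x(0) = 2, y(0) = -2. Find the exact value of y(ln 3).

-450

A = [[0,4],[-2,6]]; eigenvalues λ = 4, 2.
Eigenvectors: (-1,-1) for λ=4, (-2,-1) for λ=2.
From the initial condition, c_1 = 6, c_2 = -4.
y(ln 3) = (6)(3^4)(-1) + (-4)(3^2)(-1) = -450.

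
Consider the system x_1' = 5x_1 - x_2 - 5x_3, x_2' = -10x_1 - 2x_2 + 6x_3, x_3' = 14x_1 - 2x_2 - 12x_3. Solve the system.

x_1(t) = c_1e^(-4t) + c_2e^(-3t) - 3c_3e^(-2t), x_2(t) = -c_1e^(-4t) - 2c_2e^(-3t) + 4c_3e^(-2t), x_3(t) = 2c_1e^(-4t) + 2c_2e^(-3t) - 5c_3e^(-2t)

Coefficient matrix A = [[5, -1, -5], [-10, -2, 6], [14, -2, -12]].
det(A - λI) = 0 gives eigenvalues λ = -4, -3, -2.
For λ=-4: eigenvector (1,-1,2).
For λ=-3: eigenvector (1,-2,2).
For λ=-2: eigenvector (-3,4,-5).
General solution: c_1e^(-4t)(1,-1,2) + c_2e^(-3t)(1,-2,2) + c_3e^(-2t)(-3,4,-5).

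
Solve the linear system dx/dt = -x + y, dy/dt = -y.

x(t) = K_1e^(-t) + K_2te^(-t) - 3K_2e^(-t), y(t) = K_2e^(-t)

Coefficient matrix A = [[-1, 1], [0, -1]].
Characteristic polynomial det(A - λI) = λ^2 + 2λ + 1 = 0.
Single eigenvalue λ = -1 with algebraic multiplicity 2.
Eigenvector v = (1,0); generalized eigenvector w with (A-λI)w=v is (-3,1).
General solution: e^(-t)[K_1·v + K_2·(t·v + w)].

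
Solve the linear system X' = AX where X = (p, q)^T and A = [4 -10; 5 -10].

p(t) = -c_1e^(-3t)sin(t) - 3c_1e^(-3t)cos(t) - 3c_2e^(-3t)sin(t) + c_2e^(-3t)cos(t), q(t) = -c_1e^(-3t)sin(t) - 2c_1e^(-3t)cos(t) - 2c_2e^(-3t)sin(t) + c_2e^(-3t)cos(t)

Coefficient matrix A = [[4, -10], [5, -10]].
Characteristic polynomial det(A - λI) = λ^2 + 6λ + 10 = 0.
Eigenvalues λ = -3 ± i (complex conjugate pair).
For λ=-3+i: an eigenvector is (-3,-2) - i(-1,-1) = (-3 + i, -2 + i).
A real fundamental pair from Re and Im of e^((-3+i)t)v: X_1 = e^(-3t)(cos(t)·(-3,-2) + sin(t)·(-1,-1)), X_2 = e^(-3t)(sin(t)·(-3,-2) - cos(t)·(-1,-1)).
General solution: c_1X_1 + c_2X_2.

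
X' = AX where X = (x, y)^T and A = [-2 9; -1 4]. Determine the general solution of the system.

Coefficient matrix A = [[-2, 9], [-1, 4]].
Characteristic polynomial det(A - λI) = λ^2 - 2λ + 1 = 0.
Single eigenvalue λ = 1 with algebraic multiplicity 2.
Eigenvector v = (3,1); generalized eigenvector w with (A-λI)w=v is (2,1).
General solution: e^(t)[C_1·v + C_2·(t·v + w)].

x(t) = 3C_1e^(t) + 3C_2te^(t) + 2C_2e^(t), y(t) = C_1e^(t) + C_2te^(t) + C_2e^(t)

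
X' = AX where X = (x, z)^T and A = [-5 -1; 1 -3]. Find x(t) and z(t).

x(t) = c_1e^(-4t) + c_2te^(-4t) - 3c_2e^(-4t), z(t) = -c_1e^(-4t) - c_2te^(-4t) + 2c_2e^(-4t)

Coefficient matrix A = [[-5, -1], [1, -3]].
Characteristic polynomial det(A - λI) = λ^2 + 8λ + 16 = 0.
Single eigenvalue λ = -4 with algebraic multiplicity 2.
Eigenvector v = (1,-1); generalized eigenvector w with (A-λI)w=v is (-3,2).
General solution: e^(-4t)[c_1·v + c_2·(t·v + w)].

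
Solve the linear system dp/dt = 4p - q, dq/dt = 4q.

p(t) = -C_1e^(4t) - C_2te^(4t) - 3C_2e^(4t), q(t) = C_2e^(4t)

Coefficient matrix A = [[4, -1], [0, 4]].
Characteristic polynomial det(A - λI) = λ^2 - 8λ + 16 = 0.
Single eigenvalue λ = 4 with algebraic multiplicity 2.
Eigenvector v = (-1,0); generalized eigenvector w with (A-λI)w=v is (-3,1).
General solution: e^(4t)[C_1·v + C_2·(t·v + w)].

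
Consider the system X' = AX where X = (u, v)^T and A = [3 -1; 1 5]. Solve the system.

u(t) = c_1e^(4t) + c_2te^(4t) - 3c_2e^(4t), v(t) = -c_1e^(4t) - c_2te^(4t) + 2c_2e^(4t)

Coefficient matrix A = [[3, -1], [1, 5]].
Characteristic polynomial det(A - λI) = λ^2 - 8λ + 16 = 0.
Single eigenvalue λ = 4 with algebraic multiplicity 2.
Eigenvector v = (1,-1); generalized eigenvector w with (A-λI)w=v is (-3,2).
General solution: e^(4t)[c_1·v + c_2·(t·v + w)].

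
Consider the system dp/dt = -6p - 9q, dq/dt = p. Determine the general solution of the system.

Coefficient matrix A = [[-6, -9], [1, 0]].
Characteristic polynomial det(A - λI) = λ^2 + 6λ + 9 = 0.
Single eigenvalue λ = -3 with algebraic multiplicity 2.
Eigenvector v = (-3,1); generalized eigenvector w with (A-λI)w=v is (1,0).
General solution: e^(-3t)[K_1·v + K_2·(t·v + w)].

p(t) = -3K_1e^(-3t) - 3K_2te^(-3t) + K_2e^(-3t), q(t) = K_1e^(-3t) + K_2te^(-3t)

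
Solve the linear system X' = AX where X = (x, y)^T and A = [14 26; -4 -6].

x(t) = 3K_1e^(4t)sin(2t) - 2K_1e^(4t)cos(2t) - 2K_2e^(4t)sin(2t) - 3K_2e^(4t)cos(2t), y(t) = -K_1e^(4t)sin(2t) + K_1e^(4t)cos(2t) + K_2e^(4t)sin(2t) + K_2e^(4t)cos(2t)

Coefficient matrix A = [[14, 26], [-4, -6]].
Characteristic polynomial det(A - λI) = λ^2 - 8λ + 20 = 0.
Eigenvalues λ = 4 ± 2i (complex conjugate pair).
For λ=4+2i: an eigenvector is (-2,1) - i(3,-1) = (-2 - 3i, 1 + i).
A real fundamental pair from Re and Im of e^((4+2i)t)v: X_1 = e^(4t)(cos(2t)·(-2,1) + sin(2t)·(3,-1)), X_2 = e^(4t)(sin(2t)·(-2,1) - cos(2t)·(3,-1)).
General solution: K_1X_1 + K_2X_2.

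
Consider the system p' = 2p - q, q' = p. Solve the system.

p(t) = C_1e^(t) + C_2te^(t) + 3C_2e^(t), q(t) = C_1e^(t) + C_2te^(t) + 2C_2e^(t)

Coefficient matrix A = [[2, -1], [1, 0]].
Characteristic polynomial det(A - λI) = λ^2 - 2λ + 1 = 0.
Single eigenvalue λ = 1 with algebraic multiplicity 2.
Eigenvector v = (1,1); generalized eigenvector w with (A-λI)w=v is (3,2).
General solution: e^(t)[C_1·v + C_2·(t·v + w)].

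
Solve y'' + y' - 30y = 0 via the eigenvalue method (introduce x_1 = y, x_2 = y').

Let x_1 = y, x_2 = y'. Then x_1' = x_2 and x_2' = 30x_1 - x_2.
A = [[0,1],[30,-1]]; det(A-λI) = λ^2 + λ - 30.
Eigenvalues λ = -6, 5 with eigenvectors (1,-6), (1,5).

y(t) = C_1e^(-6t) + C_2e^(5t)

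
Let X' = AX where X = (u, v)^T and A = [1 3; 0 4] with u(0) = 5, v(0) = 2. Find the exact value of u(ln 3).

171

A = [[1,3],[0,4]]; eigenvalues λ = 4, 1.
Eigenvectors: (1,1) for λ=4, (-1,0) for λ=1.
From the initial condition, c_1 = 2, c_2 = -3.
u(ln 3) = (2)(3^4)(1) + (-3)(3^1)(-1) = 171.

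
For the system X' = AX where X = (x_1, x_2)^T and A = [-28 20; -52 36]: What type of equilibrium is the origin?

A = [[-28,20],[-52,36]]; det(A-λI) = λ^2 - 8λ + 32.
λ = 4 ± 4i: positive real part.

unstable spiral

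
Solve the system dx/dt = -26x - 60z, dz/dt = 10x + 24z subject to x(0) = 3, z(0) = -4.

Coefficient matrix A = [[-26, -60], [10, 24]].
Characteristic polynomial det(A - λI) = λ^2 + 2λ - 24 = 0.
Eigenvalues λ = 4, -6.
For λ=4: (A-λI) row 1 is [-30, -60], so an eigenvector is (2, -1).
For λ=-6: (A-λI) row 1 is [-20, -60], so an eigenvector is (-3, 1).
General solution: K_1e^(4t)(2,-1) + K_2e^(-6t)(-3,1).
Applying x(0)=3, z(0)=-4 gives K_1=9, K_2=5.

x(t) = 18e^(4t) - 15e^(-6t), z(t) = -9e^(4t) + 5e^(-6t)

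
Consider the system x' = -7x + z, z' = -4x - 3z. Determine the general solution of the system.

x(t) = c_1e^(-5t) + c_2te^(-5t), z(t) = 2c_1e^(-5t) + 2c_2te^(-5t) + c_2e^(-5t)

Coefficient matrix A = [[-7, 1], [-4, -3]].
Characteristic polynomial det(A - λI) = λ^2 + 10λ + 25 = 0.
Single eigenvalue λ = -5 with algebraic multiplicity 2.
Eigenvector v = (1,2); generalized eigenvector w with (A-λI)w=v is (0,1).
General solution: e^(-5t)[c_1·v + c_2·(t·v + w)].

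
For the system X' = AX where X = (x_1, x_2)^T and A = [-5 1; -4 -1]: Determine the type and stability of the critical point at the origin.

stable improper node

A = [[-5,1],[-4,-1]]; det(A-λI) = λ^2 + 6λ + 9.
repeated λ = -3 with a single eigenvector.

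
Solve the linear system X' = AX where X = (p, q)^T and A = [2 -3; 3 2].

p(t) = c_1e^(2t)sin(3t) - c_2e^(2t)cos(3t), q(t) = -c_1e^(2t)cos(3t) - c_2e^(2t)sin(3t)

Coefficient matrix A = [[2, -3], [3, 2]].
Characteristic polynomial det(A - λI) = λ^2 - 4λ + 13 = 0.
Eigenvalues λ = 2 ± 3i (complex conjugate pair).
For λ=2+3i: an eigenvector is (0,-1) - i(1,0) = (0 - i, -1).
A real fundamental pair from Re and Im of e^((2+3i)t)v: X_1 = e^(2t)(cos(3t)·(0,-1) + sin(3t)·(1,0)), X_2 = e^(2t)(sin(3t)·(0,-1) - cos(3t)·(1,0)).
General solution: c_1X_1 + c_2X_2.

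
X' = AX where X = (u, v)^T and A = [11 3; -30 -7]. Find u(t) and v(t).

Coefficient matrix A = [[11, 3], [-30, -7]].
Characteristic polynomial det(A - λI) = λ^2 - 4λ + 13 = 0.
Eigenvalues λ = 2 ± 3i (complex conjugate pair).
For λ=2+3i: an eigenvector is (1,-3) - i(0,-1) = (1, -3 + i).
A real fundamental pair from Re and Im of e^((2+3i)t)v: X_1 = e^(2t)(cos(3t)·(1,-3) + sin(3t)·(0,-1)), X_2 = e^(2t)(sin(3t)·(1,-3) - cos(3t)·(0,-1)).
General solution: c_1X_1 + c_2X_2.

u(t) = c_1e^(2t)cos(3t) + c_2e^(2t)sin(3t), v(t) = -c_1e^(2t)sin(3t) - 3c_1e^(2t)cos(3t) - 3c_2e^(2t)sin(3t) + c_2e^(2t)cos(3t)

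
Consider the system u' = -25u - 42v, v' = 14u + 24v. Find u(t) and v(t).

Coefficient matrix A = [[-25, -42], [14, 24]].
Characteristic polynomial det(A - λI) = λ^2 + λ - 12 = 0.
Eigenvalues λ = 3, -4.
For λ=3: (A-λI) row 1 is [-28, -42], so an eigenvector is (-3, 2).
For λ=-4: (A-λI) row 1 is [-21, -42], so an eigenvector is (2, -1).
General solution: c_1e^(3t)(-3,2) + c_2e^(-4t)(2,-1).

u(t) = -3c_1e^(3t) + 2c_2e^(-4t), v(t) = 2c_1e^(3t) - c_2e^(-4t)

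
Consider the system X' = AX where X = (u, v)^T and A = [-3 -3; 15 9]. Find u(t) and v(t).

Coefficient matrix A = [[-3, -3], [15, 9]].
Characteristic polynomial det(A - λI) = λ^2 - 6λ + 18 = 0.
Eigenvalues λ = 3 ± 3i (complex conjugate pair).
For λ=3+3i: an eigenvector is (-1,2) - i(0,-1) = (-1, 2 + i).
A real fundamental pair from Re and Im of e^((3+3i)t)v: X_1 = e^(3t)(cos(3t)·(-1,2) + sin(3t)·(0,-1)), X_2 = e^(3t)(sin(3t)·(-1,2) - cos(3t)·(0,-1)).
General solution: c_1X_1 + c_2X_2.

u(t) = -c_1e^(3t)cos(3t) - c_2e^(3t)sin(3t), v(t) = -c_1e^(3t)sin(3t) + 2c_1e^(3t)cos(3t) + 2c_2e^(3t)sin(3t) + c_2e^(3t)cos(3t)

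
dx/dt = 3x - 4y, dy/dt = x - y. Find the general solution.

Coefficient matrix A = [[3, -4], [1, -1]].
Characteristic polynomial det(A - λI) = λ^2 - 2λ + 1 = 0.
Single eigenvalue λ = 1 with algebraic multiplicity 2.
Eigenvector v = (2,1); generalized eigenvector w with (A-λI)w=v is (3,1).
General solution: e^(t)[K_1·v + K_2·(t·v + w)].

x(t) = 2K_1e^(t) + 2K_2te^(t) + 3K_2e^(t), y(t) = K_1e^(t) + K_2te^(t) + K_2e^(t)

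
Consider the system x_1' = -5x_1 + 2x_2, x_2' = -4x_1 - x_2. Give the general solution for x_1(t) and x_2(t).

x_1(t) = -K_1e^(-3t)cos(2t) - K_2e^(-3t)sin(2t), x_2(t) = K_1e^(-3t)sin(2t) - K_1e^(-3t)cos(2t) - K_2e^(-3t)sin(2t) - K_2e^(-3t)cos(2t)

Coefficient matrix A = [[-5, 2], [-4, -1]].
Characteristic polynomial det(A - λI) = λ^2 + 6λ + 13 = 0.
Eigenvalues λ = -3 ± 2i (complex conjugate pair).
For λ=-3+2i: an eigenvector is (-1,-1) - i(0,1) = (-1, -1 - i).
A real fundamental pair from Re and Im of e^((-3+2i)t)v: X_1 = e^(-3t)(cos(2t)·(-1,-1) + sin(2t)·(0,1)), X_2 = e^(-3t)(sin(2t)·(-1,-1) - cos(2t)·(0,1)).
General solution: K_1X_1 + K_2X_2.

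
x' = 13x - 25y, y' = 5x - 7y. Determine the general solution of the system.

Coefficient matrix A = [[13, -25], [5, -7]].
Characteristic polynomial det(A - λI) = λ^2 - 6λ + 34 = 0.
Eigenvalues λ = 3 ± 5i (complex conjugate pair).
For λ=3+5i: an eigenvector is (1,0) - i(2,1) = (1 - 2i, 0 - i).
A real fundamental pair from Re and Im of e^((3+5i)t)v: X_1 = e^(3t)(cos(5t)·(1,0) + sin(5t)·(2,1)), X_2 = e^(3t)(sin(5t)·(1,0) - cos(5t)·(2,1)).
General solution: K_1X_1 + K_2X_2.

x(t) = 2K_1e^(3t)sin(5t) + K_1e^(3t)cos(5t) + K_2e^(3t)sin(5t) - 2K_2e^(3t)cos(5t), y(t) = K_1e^(3t)sin(5t) - K_2e^(3t)cos(5t)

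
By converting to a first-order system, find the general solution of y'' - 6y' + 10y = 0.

y(t) = c_1e^(3t)cos(t) + c_2e^(3t)sin(t)

Let x_1 = y, x_2 = y'. Then x_1' = x_2 and x_2' = -10x_1 + 6x_2.
A = [[0,1],[-10,6]]; det(A-λI) = λ^2 - 6λ + 10.
Eigenvalues λ = 3 ± i.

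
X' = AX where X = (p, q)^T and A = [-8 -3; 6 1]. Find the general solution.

p(t) = -C_1e^(-5t) + C_2e^(-2t), q(t) = C_1e^(-5t) - 2C_2e^(-2t)

Coefficient matrix A = [[-8, -3], [6, 1]].
Characteristic polynomial det(A - λI) = λ^2 + 7λ + 10 = 0.
Eigenvalues λ = -5, -2.
For λ=-5: (A-λI) row 1 is [-3, -3], so an eigenvector is (-1, 1).
For λ=-2: (A-λI) row 1 is [-6, -3], so an eigenvector is (1, -2).
General solution: C_1e^(-5t)(-1,1) + C_2e^(-2t)(1,-2).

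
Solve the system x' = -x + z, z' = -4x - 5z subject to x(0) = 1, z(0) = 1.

x(t) = 3te^(-3t) + e^(-3t), z(t) = -6te^(-3t) + e^(-3t)

Coefficient matrix A = [[-1, 1], [-4, -5]].
Characteristic polynomial det(A - λI) = λ^2 + 6λ + 9 = 0.
Single eigenvalue λ = -3 with algebraic multiplicity 2.
Eigenvector v = (1,-2); generalized eigenvector w with (A-λI)w=v is (2,-3).
General solution: e^(-3t)[C_1·v + C_2·(t·v + w)].
Applying x(0)=1, z(0)=1 gives C_1=-5, C_2=3.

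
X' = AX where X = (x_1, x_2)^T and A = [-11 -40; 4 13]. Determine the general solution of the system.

Coefficient matrix A = [[-11, -40], [4, 13]].
Characteristic polynomial det(A - λI) = λ^2 - 2λ + 17 = 0.
Eigenvalues λ = 1 ± 4i (complex conjugate pair).
For λ=1+4i: an eigenvector is (3,-1) - i(1,0) = (3 - i, -1).
A real fundamental pair from Re and Im of e^((1+4i)t)v: X_1 = e^(t)(cos(4t)·(3,-1) + sin(4t)·(1,0)), X_2 = e^(t)(sin(4t)·(3,-1) - cos(4t)·(1,0)).
General solution: C_1X_1 + C_2X_2.

x_1(t) = C_1e^(t)sin(4t) + 3C_1e^(t)cos(4t) + 3C_2e^(t)sin(4t) - C_2e^(t)cos(4t), x_2(t) = -C_1e^(t)cos(4t) - C_2e^(t)sin(4t)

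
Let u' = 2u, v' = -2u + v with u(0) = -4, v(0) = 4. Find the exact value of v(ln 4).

A = [[2,0],[-2,1]]; eigenvalues λ = 1, 2.
Eigenvectors: (0,-1) for λ=1, (-1,2) for λ=2.
From the initial condition, c_1 = 4, c_2 = 4.
v(ln 4) = (4)(4^1)(-1) + (4)(4^2)(2) = 112.

112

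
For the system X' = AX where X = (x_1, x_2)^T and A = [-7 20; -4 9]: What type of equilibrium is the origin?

A = [[-7,20],[-4,9]]; det(A-λI) = λ^2 - 2λ + 17.
λ = 1 ± 4i: positive real part.

unstable spiral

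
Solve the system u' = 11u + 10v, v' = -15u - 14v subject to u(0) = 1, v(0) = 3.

Coefficient matrix A = [[11, 10], [-15, -14]].
Characteristic polynomial det(A - λI) = λ^2 + 3λ - 4 = 0.
Eigenvalues λ = 1, -4.
For λ=1: (A-λI) row 1 is [10, 10], so an eigenvector is (1, -1).
For λ=-4: (A-λI) row 1 is [15, 10], so an eigenvector is (-2, 3).
General solution: K_1e^(t)(1,-1) + K_2e^(-4t)(-2,3).
Applying u(0)=1, v(0)=3 gives K_1=9, K_2=4.

u(t) = 9e^(t) - 8e^(-4t), v(t) = -9e^(t) + 12e^(-4t)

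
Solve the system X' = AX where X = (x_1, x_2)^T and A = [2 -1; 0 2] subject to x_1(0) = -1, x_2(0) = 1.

Coefficient matrix A = [[2, -1], [0, 2]].
Characteristic polynomial det(A - λI) = λ^2 - 4λ + 4 = 0.
Single eigenvalue λ = 2 with algebraic multiplicity 2.
Eigenvector v = (1,0); generalized eigenvector w with (A-λI)w=v is (-2,-1).
General solution: e^(2t)[c_1·v + c_2·(t·v + w)].
Applying x_1(0)=-1, x_2(0)=1 gives c_1=-3, c_2=-1.

x_1(t) = -te^(2t) - e^(2t), x_2(t) = e^(2t)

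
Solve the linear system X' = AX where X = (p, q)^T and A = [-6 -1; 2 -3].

p(t) = -K_1e^(-4t) - K_2e^(-5t), q(t) = 2K_1e^(-4t) + K_2e^(-5t)

Coefficient matrix A = [[-6, -1], [2, -3]].
Characteristic polynomial det(A - λI) = λ^2 + 9λ + 20 = 0.
Eigenvalues λ = -4, -5.
For λ=-4: (A-λI) row 1 is [-2, -1], so an eigenvector is (-1, 2).
For λ=-5: (A-λI) row 1 is [-1, -1], so an eigenvector is (-1, 1).
General solution: K_1e^(-4t)(-1,2) + K_2e^(-5t)(-1,1).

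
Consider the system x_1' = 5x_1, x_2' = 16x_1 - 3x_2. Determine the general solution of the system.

Coefficient matrix A = [[5, 0], [16, -3]].
Characteristic polynomial det(A - λI) = λ^2 - 2λ - 15 = 0.
Eigenvalues λ = -3, 5.
For λ=-3: (A-λI) row 1 is [8, 0], so an eigenvector is (0, -1).
For λ=5: (A-λI) row 2 is [16, -8], so an eigenvector is (-1, -2).
General solution: c_1e^(-3t)(0,-1) + c_2e^(5t)(-1,-2).

x_1(t) = -c_2e^(5t), x_2(t) = -c_1e^(-3t) - 2c_2e^(5t)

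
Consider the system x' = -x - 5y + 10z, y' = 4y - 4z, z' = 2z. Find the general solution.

Coefficient matrix A = [[-1, -5, 10], [0, 4, -4], [0, 0, 2]].
det(A - λI) = 0 gives eigenvalues λ = -1, 4, 2.
For λ=-1: eigenvector (1,0,0).
For λ=4: eigenvector (-1,1,0).
For λ=2: eigenvector (0,2,1).
General solution: c_1e^(-t)(1,0,0) + c_2e^(4t)(-1,1,0) + c_3e^(2t)(0,2,1).

x(t) = c_1e^(-t) - c_2e^(4t), y(t) = c_2e^(4t) + 2c_3e^(2t), z(t) = c_3e^(2t)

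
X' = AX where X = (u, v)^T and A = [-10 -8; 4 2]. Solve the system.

Coefficient matrix A = [[-10, -8], [4, 2]].
Characteristic polynomial det(A - λI) = λ^2 + 8λ + 12 = 0.
Eigenvalues λ = -2, -6.
For λ=-2: (A-λI) row 1 is [-8, -8], so an eigenvector is (1, -1).
For λ=-6: (A-λI) row 1 is [-4, -8], so an eigenvector is (-2, 1).
General solution: C_1e^(-2t)(1,-1) + C_2e^(-6t)(-2,1).

u(t) = C_1e^(-2t) - 2C_2e^(-6t), v(t) = -C_1e^(-2t) + C_2e^(-6t)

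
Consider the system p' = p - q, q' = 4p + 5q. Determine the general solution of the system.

Coefficient matrix A = [[1, -1], [4, 5]].
Characteristic polynomial det(A - λI) = λ^2 - 6λ + 9 = 0.
Single eigenvalue λ = 3 with algebraic multiplicity 2.
Eigenvector v = (-1,2); generalized eigenvector w with (A-λI)w=v is (2,-3).
General solution: e^(3t)[K_1·v + K_2·(t·v + w)].

p(t) = -K_1e^(3t) - K_2te^(3t) + 2K_2e^(3t), q(t) = 2K_1e^(3t) + 2K_2te^(3t) - 3K_2e^(3t)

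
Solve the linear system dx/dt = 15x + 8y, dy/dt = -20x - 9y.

Coefficient matrix A = [[15, 8], [-20, -9]].
Characteristic polynomial det(A - λI) = λ^2 - 6λ + 25 = 0.
Eigenvalues λ = 3 ± 4i (complex conjugate pair).
For λ=3+4i: an eigenvector is (-1,1) - i(-1,2) = (-1 + i, 1 - 2i).
A real fundamental pair from Re and Im of e^((3+4i)t)v: X_1 = e^(3t)(cos(4t)·(-1,1) + sin(4t)·(-1,2)), X_2 = e^(3t)(sin(4t)·(-1,1) - cos(4t)·(-1,2)).
General solution: K_1X_1 + K_2X_2.

x(t) = -K_1e^(3t)sin(4t) - K_1e^(3t)cos(4t) - K_2e^(3t)sin(4t) + K_2e^(3t)cos(4t), y(t) = 2K_1e^(3t)sin(4t) + K_1e^(3t)cos(4t) + K_2e^(3t)sin(4t) - 2K_2e^(3t)cos(4t)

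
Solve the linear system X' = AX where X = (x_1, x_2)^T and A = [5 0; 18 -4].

Coefficient matrix A = [[5, 0], [18, -4]].
Characteristic polynomial det(A - λI) = λ^2 - λ - 20 = 0.
Eigenvalues λ = -4, 5.
For λ=-4: (A-λI) row 1 is [9, 0], so an eigenvector is (0, -1).
For λ=5: (A-λI) row 2 is [18, -9], so an eigenvector is (-1, -2).
General solution: c_1e^(-4t)(0,-1) + c_2e^(5t)(-1,-2).

x_1(t) = -c_2e^(5t), x_2(t) = -c_1e^(-4t) - 2c_2e^(5t)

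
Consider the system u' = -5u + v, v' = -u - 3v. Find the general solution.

u(t) = C_1e^(-4t) + C_2te^(-4t) - 2C_2e^(-4t), v(t) = C_1e^(-4t) + C_2te^(-4t) - C_2e^(-4t)

Coefficient matrix A = [[-5, 1], [-1, -3]].
Characteristic polynomial det(A - λI) = λ^2 + 8λ + 16 = 0.
Single eigenvalue λ = -4 with algebraic multiplicity 2.
Eigenvector v = (1,1); generalized eigenvector w with (A-λI)w=v is (-2,-1).
General solution: e^(-4t)[C_1·v + C_2·(t·v + w)].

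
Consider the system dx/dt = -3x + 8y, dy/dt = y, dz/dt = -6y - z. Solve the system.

Coefficient matrix A = [[-3, 8, 0], [0, 1, 0], [0, -6, -1]].
det(A - λI) = 0 gives eigenvalues λ = -3, 1, -1.
For λ=-3: eigenvector (1,0,0).
For λ=1: eigenvector (2,1,-3).
For λ=-1: eigenvector (0,0,1).
General solution: c_1e^(-3t)(1,0,0) + c_2e^(t)(2,1,-3) + c_3e^(-t)(0,0,1).

x(t) = c_1e^(-3t) + 2c_2e^(t), y(t) = c_2e^(t), z(t) = -3c_2e^(t) + c_3e^(-t)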